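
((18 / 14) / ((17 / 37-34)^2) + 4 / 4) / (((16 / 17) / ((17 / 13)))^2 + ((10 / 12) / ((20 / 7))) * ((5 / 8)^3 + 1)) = 38328049238016 / 33723708922813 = 1.14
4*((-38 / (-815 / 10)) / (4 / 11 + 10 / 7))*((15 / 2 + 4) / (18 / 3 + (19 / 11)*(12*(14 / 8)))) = 64372 / 227385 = 0.28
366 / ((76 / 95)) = 915 / 2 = 457.50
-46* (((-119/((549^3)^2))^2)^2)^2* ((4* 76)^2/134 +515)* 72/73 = -1194447317934213333730544/171643628563437661850500821722013977416816900459817666636377380118105114976762035958340886849246594737662153119230438061029195772322499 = -0.00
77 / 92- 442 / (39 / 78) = -81251 / 92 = -883.16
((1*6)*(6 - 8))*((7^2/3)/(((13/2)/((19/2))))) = -3724/13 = -286.46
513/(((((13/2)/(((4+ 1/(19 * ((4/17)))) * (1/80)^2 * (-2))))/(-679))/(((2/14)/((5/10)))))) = 840699/41600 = 20.21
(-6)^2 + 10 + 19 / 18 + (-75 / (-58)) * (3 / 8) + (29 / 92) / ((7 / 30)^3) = 2383647281 / 32944464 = 72.35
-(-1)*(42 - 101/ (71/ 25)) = 457/ 71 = 6.44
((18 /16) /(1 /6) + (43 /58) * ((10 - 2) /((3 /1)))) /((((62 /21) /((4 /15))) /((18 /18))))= 0.79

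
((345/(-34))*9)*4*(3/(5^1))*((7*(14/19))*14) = -5112072/323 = -15826.85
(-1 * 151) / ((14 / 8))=-604 / 7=-86.29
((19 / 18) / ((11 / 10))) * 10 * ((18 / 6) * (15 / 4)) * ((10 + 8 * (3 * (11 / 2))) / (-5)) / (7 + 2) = -33725 / 99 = -340.66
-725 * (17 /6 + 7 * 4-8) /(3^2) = -99325 /54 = -1839.35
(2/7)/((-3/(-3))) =2/7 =0.29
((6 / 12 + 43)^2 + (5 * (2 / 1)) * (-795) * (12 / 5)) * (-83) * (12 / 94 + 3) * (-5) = -4194154755 / 188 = -22309333.80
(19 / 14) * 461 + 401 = 14373 / 14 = 1026.64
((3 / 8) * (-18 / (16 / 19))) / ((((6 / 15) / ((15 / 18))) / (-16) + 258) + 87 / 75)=-12825 / 414608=-0.03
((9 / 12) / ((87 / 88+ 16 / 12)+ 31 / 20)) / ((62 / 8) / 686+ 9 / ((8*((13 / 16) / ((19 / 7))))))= 35315280 / 687260837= 0.05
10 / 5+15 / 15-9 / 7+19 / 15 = 313 / 105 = 2.98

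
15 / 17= 0.88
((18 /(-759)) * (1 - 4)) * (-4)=-0.28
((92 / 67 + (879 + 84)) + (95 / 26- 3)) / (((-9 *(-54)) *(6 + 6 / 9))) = 560359 / 1881360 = 0.30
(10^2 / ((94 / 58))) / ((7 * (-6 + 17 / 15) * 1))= -43500 / 24017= -1.81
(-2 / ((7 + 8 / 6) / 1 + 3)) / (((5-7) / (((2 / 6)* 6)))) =3 / 17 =0.18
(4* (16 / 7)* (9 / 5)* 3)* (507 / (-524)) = -219024 / 4585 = -47.77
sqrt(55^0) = 1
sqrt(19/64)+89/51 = sqrt(19)/8+89/51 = 2.29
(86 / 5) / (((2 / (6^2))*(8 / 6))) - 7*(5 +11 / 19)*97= -337811 / 95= -3555.91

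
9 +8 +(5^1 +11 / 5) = 121 / 5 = 24.20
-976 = -976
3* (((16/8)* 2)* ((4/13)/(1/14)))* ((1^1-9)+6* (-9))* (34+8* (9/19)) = -29914752/247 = -121112.36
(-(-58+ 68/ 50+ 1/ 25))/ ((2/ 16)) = 2264/ 5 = 452.80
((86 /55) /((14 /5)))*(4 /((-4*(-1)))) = 43 /77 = 0.56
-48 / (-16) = 3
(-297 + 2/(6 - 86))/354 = -11881/14160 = -0.84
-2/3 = -0.67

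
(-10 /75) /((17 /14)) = -28 /255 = -0.11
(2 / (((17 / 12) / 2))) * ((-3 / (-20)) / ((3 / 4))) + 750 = 63798 / 85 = 750.56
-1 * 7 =-7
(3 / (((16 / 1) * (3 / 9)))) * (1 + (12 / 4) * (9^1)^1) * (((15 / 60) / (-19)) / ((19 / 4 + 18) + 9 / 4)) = -63 / 7600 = -0.01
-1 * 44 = -44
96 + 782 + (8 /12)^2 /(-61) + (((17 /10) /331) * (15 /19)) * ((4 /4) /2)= 12125672807 /13810644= 877.99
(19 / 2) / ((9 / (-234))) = -247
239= 239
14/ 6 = 7/ 3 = 2.33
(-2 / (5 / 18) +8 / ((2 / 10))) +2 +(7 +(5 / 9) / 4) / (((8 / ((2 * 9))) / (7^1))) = 11779 / 80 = 147.24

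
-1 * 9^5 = -59049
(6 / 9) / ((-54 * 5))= -1 / 405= -0.00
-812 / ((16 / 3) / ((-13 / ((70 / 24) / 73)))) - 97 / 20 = 990659 / 20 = 49532.95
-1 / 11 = -0.09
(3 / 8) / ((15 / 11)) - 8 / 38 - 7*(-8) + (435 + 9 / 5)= 374577 / 760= 492.86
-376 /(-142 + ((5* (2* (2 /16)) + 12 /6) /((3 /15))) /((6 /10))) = 4512 /1379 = 3.27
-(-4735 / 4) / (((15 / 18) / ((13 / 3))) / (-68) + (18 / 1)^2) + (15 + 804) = 471238183 / 572827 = 822.65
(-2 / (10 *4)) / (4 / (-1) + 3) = 1 / 20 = 0.05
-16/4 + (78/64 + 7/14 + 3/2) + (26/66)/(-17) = -0.80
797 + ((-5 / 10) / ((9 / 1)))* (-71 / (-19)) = 272503 / 342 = 796.79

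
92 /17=5.41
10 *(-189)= -1890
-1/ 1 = -1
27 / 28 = 0.96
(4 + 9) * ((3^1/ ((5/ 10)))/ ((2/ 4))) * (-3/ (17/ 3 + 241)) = -351/ 185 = -1.90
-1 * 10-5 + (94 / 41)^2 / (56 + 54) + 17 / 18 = -23311591 / 1664190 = -14.01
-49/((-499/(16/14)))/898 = 28/224051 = 0.00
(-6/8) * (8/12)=-1/2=-0.50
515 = 515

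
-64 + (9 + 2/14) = -384/7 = -54.86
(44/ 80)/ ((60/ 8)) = 0.07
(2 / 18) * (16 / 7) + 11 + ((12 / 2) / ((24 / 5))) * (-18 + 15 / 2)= -943 / 504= -1.87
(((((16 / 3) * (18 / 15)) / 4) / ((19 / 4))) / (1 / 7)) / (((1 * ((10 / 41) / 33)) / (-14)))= -2121504 / 475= -4466.32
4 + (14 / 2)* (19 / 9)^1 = 18.78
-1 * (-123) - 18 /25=3057 /25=122.28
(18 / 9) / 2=1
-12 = -12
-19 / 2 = -9.50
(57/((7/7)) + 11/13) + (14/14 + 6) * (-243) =-21361/13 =-1643.15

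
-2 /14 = -1 /7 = -0.14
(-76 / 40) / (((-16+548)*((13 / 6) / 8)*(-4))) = 3 / 910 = 0.00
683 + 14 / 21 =2051 / 3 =683.67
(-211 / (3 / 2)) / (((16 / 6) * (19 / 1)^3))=-0.01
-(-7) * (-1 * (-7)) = 49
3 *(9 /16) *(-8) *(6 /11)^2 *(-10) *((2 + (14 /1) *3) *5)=97200 /11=8836.36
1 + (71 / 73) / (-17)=1170 / 1241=0.94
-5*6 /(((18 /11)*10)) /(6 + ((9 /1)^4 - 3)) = -11 /39384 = -0.00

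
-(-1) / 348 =0.00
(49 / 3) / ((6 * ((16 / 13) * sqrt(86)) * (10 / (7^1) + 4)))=4459 * sqrt(86) / 941184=0.04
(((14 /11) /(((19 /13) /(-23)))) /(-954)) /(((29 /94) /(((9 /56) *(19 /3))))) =14053 /202884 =0.07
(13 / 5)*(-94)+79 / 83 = -101031 / 415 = -243.45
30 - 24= 6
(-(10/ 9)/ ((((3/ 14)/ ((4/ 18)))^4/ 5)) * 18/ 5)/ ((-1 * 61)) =12293120/ 32417901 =0.38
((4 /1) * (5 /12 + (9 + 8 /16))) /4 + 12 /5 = 739 /60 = 12.32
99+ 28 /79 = 7849 /79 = 99.35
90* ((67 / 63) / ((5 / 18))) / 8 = 603 / 14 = 43.07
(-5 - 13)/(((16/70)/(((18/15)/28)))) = -27/8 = -3.38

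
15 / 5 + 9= 12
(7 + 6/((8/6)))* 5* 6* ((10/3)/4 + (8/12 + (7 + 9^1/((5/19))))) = 29463/2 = 14731.50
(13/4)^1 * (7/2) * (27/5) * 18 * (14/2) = 154791/20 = 7739.55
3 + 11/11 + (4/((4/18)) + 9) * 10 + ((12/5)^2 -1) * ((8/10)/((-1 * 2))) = 34012/125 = 272.10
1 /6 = 0.17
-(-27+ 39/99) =878/33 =26.61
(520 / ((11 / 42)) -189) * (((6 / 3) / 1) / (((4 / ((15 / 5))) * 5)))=59283 / 110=538.94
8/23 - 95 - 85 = -4132/23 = -179.65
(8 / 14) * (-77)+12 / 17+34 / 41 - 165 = -144603 / 697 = -207.46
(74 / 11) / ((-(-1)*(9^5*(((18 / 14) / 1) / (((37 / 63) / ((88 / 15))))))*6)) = 6845 / 4629913992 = 0.00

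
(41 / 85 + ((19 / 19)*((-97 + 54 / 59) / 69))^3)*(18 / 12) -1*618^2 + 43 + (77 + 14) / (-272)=-381884.66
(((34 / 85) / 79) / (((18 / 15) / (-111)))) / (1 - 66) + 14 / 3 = 72001 / 15405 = 4.67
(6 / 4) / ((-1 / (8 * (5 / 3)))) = -20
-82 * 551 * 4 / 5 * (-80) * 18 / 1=52049664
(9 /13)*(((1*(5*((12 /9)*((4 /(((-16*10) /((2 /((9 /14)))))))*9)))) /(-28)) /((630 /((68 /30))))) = 17 /40950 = 0.00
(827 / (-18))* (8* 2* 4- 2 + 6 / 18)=-154649 / 54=-2863.87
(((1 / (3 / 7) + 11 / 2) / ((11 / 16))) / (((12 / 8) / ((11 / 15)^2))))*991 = 8197552 / 2025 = 4048.17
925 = 925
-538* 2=-1076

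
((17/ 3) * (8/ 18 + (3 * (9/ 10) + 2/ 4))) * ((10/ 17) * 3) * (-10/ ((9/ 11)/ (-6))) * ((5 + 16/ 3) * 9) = 2236960/ 9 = 248551.11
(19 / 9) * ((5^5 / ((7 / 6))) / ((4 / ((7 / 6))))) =59375 / 36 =1649.31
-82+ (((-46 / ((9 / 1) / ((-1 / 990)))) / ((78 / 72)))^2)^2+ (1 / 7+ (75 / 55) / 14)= -158981563091505187981 / 1944496919724108750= -81.76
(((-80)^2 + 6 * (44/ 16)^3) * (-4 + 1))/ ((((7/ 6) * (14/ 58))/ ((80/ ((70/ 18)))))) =-1429897.25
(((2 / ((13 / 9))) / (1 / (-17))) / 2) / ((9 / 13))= -17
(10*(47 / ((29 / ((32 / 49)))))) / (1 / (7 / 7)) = 15040 / 1421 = 10.58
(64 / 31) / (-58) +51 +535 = 526782 / 899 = 585.96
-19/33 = -0.58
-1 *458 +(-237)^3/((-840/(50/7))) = 22096987/196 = 112739.73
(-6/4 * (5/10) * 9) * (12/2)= -81/2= -40.50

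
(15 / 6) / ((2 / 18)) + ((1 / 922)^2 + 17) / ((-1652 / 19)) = 31323045129 / 1404338768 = 22.30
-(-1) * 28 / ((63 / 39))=52 / 3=17.33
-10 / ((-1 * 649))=10 / 649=0.02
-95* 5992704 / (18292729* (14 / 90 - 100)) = 25618809600 / 82189231397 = 0.31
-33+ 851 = 818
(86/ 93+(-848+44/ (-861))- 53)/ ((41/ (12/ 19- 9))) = 1273339469/ 6930763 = 183.72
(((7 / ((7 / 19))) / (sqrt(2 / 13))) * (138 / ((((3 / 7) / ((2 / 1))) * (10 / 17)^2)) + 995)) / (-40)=-339169 * sqrt(26) / 500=-3458.86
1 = 1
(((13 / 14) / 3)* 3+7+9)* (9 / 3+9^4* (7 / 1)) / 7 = 5442705 / 49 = 111075.61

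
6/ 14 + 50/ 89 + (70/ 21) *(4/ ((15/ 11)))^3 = 107388689/ 1261575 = 85.12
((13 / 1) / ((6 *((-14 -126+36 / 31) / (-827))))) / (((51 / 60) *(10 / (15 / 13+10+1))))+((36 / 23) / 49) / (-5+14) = 2282978029 / 123690504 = 18.46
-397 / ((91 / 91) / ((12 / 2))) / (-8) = 1191 / 4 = 297.75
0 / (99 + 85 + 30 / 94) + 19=19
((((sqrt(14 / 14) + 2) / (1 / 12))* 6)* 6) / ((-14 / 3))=-277.71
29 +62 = 91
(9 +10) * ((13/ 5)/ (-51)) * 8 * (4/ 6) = -3952/ 765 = -5.17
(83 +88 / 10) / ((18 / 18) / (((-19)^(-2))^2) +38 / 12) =2754 / 3909725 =0.00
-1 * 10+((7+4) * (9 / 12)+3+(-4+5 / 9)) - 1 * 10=-12.19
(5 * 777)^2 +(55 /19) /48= 13765021255 /912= 15093225.06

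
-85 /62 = -1.37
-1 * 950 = -950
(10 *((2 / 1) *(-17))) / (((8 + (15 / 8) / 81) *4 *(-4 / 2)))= 9180 / 1733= 5.30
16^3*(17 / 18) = 34816 / 9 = 3868.44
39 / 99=13 / 33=0.39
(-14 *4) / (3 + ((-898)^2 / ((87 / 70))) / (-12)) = 14616 / 14111287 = 0.00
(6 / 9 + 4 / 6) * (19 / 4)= 19 / 3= 6.33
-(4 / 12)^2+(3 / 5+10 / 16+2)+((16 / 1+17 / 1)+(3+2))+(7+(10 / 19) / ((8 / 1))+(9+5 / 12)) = 393959 / 6840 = 57.60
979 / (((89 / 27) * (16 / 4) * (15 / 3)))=14.85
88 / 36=22 / 9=2.44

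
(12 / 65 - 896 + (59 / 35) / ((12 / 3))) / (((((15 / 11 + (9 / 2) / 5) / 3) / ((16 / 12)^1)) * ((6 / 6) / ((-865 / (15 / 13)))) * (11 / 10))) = 5638474820 / 5229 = 1078308.44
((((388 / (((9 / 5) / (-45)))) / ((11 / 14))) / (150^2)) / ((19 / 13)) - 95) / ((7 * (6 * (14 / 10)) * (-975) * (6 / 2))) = 4485029 / 8087829750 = 0.00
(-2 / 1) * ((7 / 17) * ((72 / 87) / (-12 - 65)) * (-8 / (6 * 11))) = -64 / 59653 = -0.00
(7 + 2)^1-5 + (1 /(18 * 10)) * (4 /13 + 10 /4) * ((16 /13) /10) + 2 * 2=304273 /38025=8.00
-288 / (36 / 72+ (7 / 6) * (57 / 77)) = -1056 / 5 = -211.20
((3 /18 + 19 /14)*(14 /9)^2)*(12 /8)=448 /81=5.53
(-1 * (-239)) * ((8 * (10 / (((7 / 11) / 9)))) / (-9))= -30045.71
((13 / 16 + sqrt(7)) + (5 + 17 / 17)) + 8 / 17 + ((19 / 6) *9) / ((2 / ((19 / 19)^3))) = sqrt(7) + 5857 / 272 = 24.18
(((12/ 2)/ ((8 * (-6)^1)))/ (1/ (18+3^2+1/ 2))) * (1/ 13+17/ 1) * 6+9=-17847/ 52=-343.21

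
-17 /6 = -2.83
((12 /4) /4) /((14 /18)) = 27 /28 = 0.96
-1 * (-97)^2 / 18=-9409 / 18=-522.72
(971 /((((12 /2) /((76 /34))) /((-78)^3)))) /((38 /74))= -5683076568 /17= -334298621.65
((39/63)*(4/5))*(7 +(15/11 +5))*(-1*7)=-2548/55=-46.33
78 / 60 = 13 / 10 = 1.30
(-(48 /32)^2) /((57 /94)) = -141 /38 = -3.71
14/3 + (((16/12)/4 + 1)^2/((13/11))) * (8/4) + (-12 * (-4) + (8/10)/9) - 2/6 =3603/65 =55.43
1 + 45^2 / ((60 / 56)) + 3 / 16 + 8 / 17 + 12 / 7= 3604981 / 1904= 1893.37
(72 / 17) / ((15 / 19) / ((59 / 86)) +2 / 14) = 564984 / 172567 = 3.27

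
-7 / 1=-7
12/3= 4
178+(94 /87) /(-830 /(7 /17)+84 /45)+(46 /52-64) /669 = 3162645878541 /17777149234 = 177.91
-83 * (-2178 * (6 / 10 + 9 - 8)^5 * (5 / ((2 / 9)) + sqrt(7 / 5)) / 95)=5923602432 * sqrt(35) / 1484375 + 26656210944 / 59375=472555.64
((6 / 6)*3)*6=18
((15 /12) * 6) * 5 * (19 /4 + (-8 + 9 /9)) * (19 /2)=-12825 /16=-801.56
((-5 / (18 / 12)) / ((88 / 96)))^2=1600 / 121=13.22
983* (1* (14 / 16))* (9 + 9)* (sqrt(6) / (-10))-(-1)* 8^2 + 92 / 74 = 2414 / 37-61929* sqrt(6) / 40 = -3727.12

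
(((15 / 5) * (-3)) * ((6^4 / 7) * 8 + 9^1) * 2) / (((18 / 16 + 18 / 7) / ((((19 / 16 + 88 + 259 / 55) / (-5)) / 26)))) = 861903099 / 164450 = 5241.13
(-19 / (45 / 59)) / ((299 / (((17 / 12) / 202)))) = -19057 / 32614920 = -0.00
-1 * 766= -766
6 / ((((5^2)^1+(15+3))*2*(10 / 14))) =21 / 215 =0.10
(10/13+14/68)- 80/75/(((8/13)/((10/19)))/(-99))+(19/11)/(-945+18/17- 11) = 34225752215/374916113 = 91.29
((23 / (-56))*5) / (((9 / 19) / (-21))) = 2185 / 24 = 91.04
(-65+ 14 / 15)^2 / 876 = 923521 / 197100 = 4.69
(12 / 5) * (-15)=-36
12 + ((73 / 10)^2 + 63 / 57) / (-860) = 19504649 / 1634000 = 11.94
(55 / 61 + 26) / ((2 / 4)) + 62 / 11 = 39884 / 671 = 59.44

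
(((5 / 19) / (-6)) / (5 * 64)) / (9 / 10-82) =0.00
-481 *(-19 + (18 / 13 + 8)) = 4625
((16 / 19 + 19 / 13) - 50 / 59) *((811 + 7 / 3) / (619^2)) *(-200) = -10355848000 / 16751415759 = -0.62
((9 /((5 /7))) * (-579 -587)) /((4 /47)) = -1726263 /10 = -172626.30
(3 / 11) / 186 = 1 / 682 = 0.00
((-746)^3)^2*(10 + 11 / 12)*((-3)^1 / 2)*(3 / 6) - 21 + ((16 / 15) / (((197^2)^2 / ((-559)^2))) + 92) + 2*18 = -31881624438227067574784513039 / 22592077215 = -1411186060264492929.00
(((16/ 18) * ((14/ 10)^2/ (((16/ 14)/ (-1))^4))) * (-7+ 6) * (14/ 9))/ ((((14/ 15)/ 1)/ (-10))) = 117649/ 6912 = 17.02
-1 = -1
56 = 56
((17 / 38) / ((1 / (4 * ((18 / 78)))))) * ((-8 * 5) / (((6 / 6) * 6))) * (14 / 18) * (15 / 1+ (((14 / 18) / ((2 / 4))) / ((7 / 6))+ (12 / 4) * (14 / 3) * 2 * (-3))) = 966280 / 6669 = 144.89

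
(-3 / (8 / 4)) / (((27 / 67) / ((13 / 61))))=-871 / 1098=-0.79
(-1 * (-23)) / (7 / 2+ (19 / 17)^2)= 13294 / 2745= 4.84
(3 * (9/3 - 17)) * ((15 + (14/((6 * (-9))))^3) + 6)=-5782000/6561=-881.27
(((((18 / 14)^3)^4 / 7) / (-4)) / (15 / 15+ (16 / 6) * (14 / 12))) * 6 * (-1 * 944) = 3599282012913864 / 3584893385059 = 1004.01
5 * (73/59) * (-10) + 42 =-1172/59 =-19.86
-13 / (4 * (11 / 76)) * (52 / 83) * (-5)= 64220 / 913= 70.34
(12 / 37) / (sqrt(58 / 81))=54 * sqrt(58) / 1073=0.38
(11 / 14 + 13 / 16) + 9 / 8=305 / 112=2.72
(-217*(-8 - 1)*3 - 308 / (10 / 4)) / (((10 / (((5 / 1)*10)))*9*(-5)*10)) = -28679 / 450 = -63.73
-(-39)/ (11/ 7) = 273/ 11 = 24.82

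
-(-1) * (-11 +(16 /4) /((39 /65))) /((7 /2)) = -26 /21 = -1.24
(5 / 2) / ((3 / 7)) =5.83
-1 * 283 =-283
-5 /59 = -0.08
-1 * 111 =-111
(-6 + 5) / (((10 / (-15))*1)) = 3 / 2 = 1.50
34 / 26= 17 / 13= 1.31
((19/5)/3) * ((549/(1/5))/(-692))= -5.02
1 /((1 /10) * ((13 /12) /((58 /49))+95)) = 6960 /66757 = 0.10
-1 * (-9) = 9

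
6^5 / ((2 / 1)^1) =3888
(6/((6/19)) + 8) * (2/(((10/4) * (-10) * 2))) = -27/25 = -1.08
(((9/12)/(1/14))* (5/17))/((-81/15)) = -175/306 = -0.57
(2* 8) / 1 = 16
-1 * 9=-9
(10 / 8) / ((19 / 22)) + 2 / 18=533 / 342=1.56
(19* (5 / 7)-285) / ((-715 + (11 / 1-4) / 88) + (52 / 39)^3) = 4514400 / 11851133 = 0.38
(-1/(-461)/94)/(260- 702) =-1/19153628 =-0.00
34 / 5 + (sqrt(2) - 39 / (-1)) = sqrt(2) + 229 / 5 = 47.21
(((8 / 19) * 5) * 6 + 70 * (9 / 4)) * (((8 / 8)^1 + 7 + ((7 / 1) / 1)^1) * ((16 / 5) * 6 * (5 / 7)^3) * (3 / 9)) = 38790000 / 6517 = 5952.13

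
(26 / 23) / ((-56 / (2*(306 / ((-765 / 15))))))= 39 / 161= 0.24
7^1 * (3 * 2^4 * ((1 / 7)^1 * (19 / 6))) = 152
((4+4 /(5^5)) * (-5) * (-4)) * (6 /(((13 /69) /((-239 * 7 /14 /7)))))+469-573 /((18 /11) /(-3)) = -4776040011 /113750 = -41987.16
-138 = -138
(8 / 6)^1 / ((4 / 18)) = 6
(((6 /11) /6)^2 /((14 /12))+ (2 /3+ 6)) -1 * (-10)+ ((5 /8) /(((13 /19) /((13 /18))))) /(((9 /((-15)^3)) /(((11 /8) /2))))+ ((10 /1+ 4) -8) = -31963397 /216832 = -147.41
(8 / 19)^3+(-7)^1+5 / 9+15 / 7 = -1826533 / 432117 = -4.23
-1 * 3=-3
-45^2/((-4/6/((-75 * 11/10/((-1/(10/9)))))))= 556875/2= 278437.50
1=1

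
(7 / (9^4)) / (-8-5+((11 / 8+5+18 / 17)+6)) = 952 / 387099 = 0.00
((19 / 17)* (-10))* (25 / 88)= -2375 / 748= -3.18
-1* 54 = -54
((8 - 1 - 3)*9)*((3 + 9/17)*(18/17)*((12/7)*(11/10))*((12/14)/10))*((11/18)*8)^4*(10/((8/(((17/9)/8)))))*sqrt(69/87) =82458112*sqrt(667)/652239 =3265.05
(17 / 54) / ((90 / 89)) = 0.31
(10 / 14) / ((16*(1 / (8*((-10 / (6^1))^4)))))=3125 / 1134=2.76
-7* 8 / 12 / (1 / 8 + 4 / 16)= -12.44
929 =929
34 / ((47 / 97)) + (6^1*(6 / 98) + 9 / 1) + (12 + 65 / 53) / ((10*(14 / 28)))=50155778 / 610295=82.18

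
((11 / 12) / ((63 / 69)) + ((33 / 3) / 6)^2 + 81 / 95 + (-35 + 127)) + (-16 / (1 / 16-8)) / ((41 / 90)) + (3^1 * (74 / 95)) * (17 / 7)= 107.32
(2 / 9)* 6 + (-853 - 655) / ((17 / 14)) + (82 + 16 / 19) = -1121818 / 969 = -1157.71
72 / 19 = 3.79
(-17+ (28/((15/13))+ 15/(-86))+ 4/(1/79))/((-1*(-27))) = 416789/34830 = 11.97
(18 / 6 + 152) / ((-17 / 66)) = -10230 / 17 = -601.76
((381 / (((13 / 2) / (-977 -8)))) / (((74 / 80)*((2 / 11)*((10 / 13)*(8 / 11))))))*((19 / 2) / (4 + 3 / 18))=-1399103.05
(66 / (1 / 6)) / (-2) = -198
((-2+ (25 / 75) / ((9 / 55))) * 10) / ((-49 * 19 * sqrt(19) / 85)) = -850 * sqrt(19) / 477603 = -0.01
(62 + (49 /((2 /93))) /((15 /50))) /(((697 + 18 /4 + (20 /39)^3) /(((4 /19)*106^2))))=2148822707616 /83240557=25814.61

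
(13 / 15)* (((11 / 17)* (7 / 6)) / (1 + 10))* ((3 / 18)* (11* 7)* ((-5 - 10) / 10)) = -7007 / 6120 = -1.14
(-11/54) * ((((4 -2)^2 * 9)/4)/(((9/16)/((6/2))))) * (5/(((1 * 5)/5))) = -440/9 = -48.89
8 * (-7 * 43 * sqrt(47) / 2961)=-344 * sqrt(47) / 423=-5.58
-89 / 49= -1.82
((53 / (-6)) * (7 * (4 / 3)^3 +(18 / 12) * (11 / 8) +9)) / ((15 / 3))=-633191 / 12960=-48.86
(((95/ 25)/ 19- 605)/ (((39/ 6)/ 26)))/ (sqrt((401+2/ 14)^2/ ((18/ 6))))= -392 *sqrt(3)/ 65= -10.45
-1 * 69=-69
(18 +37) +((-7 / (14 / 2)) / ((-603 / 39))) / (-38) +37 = 702683 / 7638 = 92.00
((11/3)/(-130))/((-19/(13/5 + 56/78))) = 7117/1444950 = 0.00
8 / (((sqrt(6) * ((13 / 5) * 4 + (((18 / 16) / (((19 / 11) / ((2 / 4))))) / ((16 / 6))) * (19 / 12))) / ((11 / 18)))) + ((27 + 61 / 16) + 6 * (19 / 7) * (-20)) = -33029 / 112 + 56320 * sqrt(6) / 732213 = -294.71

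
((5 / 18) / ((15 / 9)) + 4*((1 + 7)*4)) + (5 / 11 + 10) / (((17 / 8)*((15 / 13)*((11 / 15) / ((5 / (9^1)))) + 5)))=7666409 / 59466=128.92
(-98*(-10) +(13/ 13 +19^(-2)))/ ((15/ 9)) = 1062426/ 1805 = 588.60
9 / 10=0.90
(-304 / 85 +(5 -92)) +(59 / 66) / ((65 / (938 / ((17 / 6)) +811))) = -496387 / 6630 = -74.87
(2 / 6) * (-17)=-17 / 3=-5.67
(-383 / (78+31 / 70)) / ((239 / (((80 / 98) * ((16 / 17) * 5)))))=-12256000 / 156169531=-0.08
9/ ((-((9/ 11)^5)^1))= -161051/ 6561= -24.55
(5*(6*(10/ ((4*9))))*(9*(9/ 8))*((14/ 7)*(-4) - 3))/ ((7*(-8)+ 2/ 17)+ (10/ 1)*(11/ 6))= 24.72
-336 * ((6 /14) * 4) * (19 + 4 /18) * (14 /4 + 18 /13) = -703072 /13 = -54082.46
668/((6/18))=2004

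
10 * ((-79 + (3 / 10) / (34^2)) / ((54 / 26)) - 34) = -22484161 / 31212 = -720.37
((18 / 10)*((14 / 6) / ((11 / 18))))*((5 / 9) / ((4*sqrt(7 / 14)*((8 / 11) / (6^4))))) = 1701*sqrt(2) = 2405.58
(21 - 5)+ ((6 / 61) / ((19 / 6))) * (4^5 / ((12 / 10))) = 49264 / 1159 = 42.51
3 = 3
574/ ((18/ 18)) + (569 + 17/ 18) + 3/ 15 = 1144.14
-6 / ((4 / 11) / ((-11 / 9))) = 121 / 6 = 20.17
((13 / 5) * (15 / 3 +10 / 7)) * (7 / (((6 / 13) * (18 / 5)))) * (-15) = -4225 / 4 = -1056.25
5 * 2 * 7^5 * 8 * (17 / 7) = 3265360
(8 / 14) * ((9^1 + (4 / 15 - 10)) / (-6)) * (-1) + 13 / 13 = 293 / 315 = 0.93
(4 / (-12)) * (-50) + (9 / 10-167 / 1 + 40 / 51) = -75811 / 510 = -148.65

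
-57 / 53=-1.08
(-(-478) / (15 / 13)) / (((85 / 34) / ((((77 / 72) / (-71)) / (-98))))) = 34177 / 1341900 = 0.03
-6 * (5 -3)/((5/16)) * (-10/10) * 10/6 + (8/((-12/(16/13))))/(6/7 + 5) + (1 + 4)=110107/1599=68.86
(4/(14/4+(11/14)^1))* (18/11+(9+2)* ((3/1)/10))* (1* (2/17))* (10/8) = 1267/1870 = 0.68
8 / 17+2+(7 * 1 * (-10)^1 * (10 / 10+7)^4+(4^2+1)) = -4873909 / 17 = -286700.53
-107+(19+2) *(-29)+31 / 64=-45793 / 64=-715.52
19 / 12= 1.58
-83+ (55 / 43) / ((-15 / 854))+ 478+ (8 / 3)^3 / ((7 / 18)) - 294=23159 / 301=76.94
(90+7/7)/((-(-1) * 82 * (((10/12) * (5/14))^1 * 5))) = 3822/5125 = 0.75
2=2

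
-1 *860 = -860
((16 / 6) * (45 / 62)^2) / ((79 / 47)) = 63450 / 75919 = 0.84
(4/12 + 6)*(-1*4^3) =-1216/3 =-405.33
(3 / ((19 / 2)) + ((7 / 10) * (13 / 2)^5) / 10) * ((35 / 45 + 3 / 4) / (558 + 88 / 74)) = 20106275783 / 9057254400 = 2.22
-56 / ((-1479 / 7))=392 / 1479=0.27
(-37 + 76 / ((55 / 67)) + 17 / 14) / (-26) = -43733 / 20020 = -2.18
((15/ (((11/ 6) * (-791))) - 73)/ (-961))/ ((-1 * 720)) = -635263/ 6020395920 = -0.00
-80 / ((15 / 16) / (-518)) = 132608 / 3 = 44202.67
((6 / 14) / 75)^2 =1 / 30625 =0.00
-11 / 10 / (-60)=11 / 600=0.02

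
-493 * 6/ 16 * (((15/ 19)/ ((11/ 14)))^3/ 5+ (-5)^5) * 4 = 2310787.47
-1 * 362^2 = -131044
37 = 37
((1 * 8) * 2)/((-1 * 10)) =-8/5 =-1.60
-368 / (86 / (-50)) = 9200 / 43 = 213.95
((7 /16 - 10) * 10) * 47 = -35955 /8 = -4494.38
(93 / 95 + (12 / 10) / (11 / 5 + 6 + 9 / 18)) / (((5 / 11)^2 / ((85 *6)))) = 37976334 / 13775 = 2756.90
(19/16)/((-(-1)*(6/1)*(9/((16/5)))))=19/270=0.07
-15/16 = -0.94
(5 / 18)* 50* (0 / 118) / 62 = 0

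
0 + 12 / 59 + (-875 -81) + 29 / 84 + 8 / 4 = -4725305 / 4956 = -953.45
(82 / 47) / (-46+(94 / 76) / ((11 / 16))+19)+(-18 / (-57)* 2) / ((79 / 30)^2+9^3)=-212999271902 / 3115275191971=-0.07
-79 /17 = -4.65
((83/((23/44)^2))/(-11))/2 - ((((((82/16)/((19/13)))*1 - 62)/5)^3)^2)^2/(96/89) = -11488226821818666971915233301066414402637129065784761/1885775601438760342476816384000000000000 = -6092043408056.44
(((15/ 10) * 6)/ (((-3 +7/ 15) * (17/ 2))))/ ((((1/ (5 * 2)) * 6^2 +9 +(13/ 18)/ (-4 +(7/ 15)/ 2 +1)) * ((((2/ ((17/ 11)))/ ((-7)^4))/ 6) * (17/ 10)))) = -6053221125/ 27290593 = -221.81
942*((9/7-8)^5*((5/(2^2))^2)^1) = -2700537457425/134456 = -20084915.94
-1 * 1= -1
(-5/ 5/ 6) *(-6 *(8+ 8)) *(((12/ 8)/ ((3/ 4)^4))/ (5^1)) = 2048/ 135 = 15.17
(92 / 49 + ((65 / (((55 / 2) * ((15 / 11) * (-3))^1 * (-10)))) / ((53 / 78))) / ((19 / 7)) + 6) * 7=55.36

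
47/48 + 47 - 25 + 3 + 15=1967/48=40.98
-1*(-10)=10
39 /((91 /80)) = 240 /7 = 34.29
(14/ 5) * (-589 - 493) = -15148/ 5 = -3029.60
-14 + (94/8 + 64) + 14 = 303/4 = 75.75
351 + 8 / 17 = 5975 / 17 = 351.47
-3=-3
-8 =-8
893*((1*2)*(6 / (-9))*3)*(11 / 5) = -39292 / 5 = -7858.40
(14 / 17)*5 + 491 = 8417 / 17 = 495.12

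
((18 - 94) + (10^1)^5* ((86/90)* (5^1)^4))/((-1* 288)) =-134374829/648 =-207368.56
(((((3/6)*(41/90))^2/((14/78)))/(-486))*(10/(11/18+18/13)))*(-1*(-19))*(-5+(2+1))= 5397691/47662020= 0.11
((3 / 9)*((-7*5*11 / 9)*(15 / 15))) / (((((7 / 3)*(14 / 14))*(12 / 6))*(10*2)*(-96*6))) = 11 / 41472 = 0.00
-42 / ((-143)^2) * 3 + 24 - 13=224813 / 20449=10.99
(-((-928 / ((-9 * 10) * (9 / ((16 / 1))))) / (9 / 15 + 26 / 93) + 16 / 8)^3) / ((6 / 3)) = -8023432882283500 / 1346670096507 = -5957.98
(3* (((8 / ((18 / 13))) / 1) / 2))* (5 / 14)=3.10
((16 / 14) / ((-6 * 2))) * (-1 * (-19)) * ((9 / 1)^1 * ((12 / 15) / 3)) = -152 / 35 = -4.34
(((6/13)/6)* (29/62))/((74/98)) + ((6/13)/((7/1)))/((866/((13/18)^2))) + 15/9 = 8367917977/4881086028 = 1.71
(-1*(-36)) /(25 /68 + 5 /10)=2448 /59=41.49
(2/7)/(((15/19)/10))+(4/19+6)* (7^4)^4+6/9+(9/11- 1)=301954407155400690/1463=206393989853315.58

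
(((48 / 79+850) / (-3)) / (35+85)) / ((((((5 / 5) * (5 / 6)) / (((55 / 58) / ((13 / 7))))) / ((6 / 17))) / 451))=-1166792473 / 5063110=-230.45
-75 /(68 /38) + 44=71 /34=2.09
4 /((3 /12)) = 16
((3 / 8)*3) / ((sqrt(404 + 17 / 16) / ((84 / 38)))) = 0.12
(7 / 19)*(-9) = -63 / 19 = -3.32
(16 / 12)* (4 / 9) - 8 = -200 / 27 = -7.41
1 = 1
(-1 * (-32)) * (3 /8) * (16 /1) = 192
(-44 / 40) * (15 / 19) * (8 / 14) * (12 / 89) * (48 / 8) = -0.40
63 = 63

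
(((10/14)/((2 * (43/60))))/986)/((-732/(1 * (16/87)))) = -100/787521651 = -0.00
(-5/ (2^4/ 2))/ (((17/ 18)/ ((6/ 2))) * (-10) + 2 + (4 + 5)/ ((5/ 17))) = -0.02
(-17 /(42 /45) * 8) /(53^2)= -1020 /19663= -0.05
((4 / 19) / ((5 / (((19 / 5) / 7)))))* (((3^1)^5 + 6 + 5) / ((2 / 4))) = 2032 / 175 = 11.61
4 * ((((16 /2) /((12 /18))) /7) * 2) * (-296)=-28416 /7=-4059.43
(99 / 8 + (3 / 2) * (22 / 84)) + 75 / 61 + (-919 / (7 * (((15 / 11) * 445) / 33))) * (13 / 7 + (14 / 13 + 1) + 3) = -24559943547 / 691654600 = -35.51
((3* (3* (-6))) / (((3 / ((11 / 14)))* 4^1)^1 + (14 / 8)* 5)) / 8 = -297 / 1057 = -0.28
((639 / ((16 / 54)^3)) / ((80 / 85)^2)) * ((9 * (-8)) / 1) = -32713913637 / 16384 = -1996698.83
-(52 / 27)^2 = -3.71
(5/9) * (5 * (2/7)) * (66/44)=25/21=1.19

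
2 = 2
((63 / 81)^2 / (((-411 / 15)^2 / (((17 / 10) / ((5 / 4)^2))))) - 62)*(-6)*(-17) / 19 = -16023619484 / 48142485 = -332.84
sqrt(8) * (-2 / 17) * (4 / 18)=-8 * sqrt(2) / 153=-0.07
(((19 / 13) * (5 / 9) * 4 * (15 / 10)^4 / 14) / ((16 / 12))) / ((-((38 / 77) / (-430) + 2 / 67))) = -406437075 / 13244192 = -30.69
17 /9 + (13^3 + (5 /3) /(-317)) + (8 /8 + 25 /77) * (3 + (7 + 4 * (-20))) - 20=65469845 /31383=2086.16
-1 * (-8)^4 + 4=-4092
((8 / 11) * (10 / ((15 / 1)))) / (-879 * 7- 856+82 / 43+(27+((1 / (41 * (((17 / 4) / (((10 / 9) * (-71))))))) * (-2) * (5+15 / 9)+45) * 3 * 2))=-719304 / 9901123001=-0.00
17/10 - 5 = -33/10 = -3.30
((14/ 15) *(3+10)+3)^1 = 227/ 15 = 15.13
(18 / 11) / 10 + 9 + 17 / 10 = 239 / 22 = 10.86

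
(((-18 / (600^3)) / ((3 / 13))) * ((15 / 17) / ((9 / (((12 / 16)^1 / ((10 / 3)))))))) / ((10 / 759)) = -0.00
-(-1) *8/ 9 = 8/ 9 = 0.89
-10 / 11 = -0.91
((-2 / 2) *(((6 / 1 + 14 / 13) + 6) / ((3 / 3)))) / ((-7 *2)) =85 / 91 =0.93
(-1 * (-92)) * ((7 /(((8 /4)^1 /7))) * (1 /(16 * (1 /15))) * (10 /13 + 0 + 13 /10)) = 909489 /208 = 4372.54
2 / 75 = 0.03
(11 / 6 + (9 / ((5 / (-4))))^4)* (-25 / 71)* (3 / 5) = -10084571 / 17750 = -568.14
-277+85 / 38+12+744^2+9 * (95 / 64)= 672796501 / 1216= 553286.60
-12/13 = -0.92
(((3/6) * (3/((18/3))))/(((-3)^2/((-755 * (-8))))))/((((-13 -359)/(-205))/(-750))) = -19346875/279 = -69343.64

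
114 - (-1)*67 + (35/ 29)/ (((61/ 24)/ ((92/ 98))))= 2246843/ 12383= 181.45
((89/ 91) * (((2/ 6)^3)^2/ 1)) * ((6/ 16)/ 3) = 89/ 530712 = 0.00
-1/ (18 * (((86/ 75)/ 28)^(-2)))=-1849/ 19845000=-0.00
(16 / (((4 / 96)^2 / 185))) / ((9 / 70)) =13260800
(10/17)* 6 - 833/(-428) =39841/7276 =5.48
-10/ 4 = -5/ 2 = -2.50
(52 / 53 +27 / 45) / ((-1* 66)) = -419 / 17490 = -0.02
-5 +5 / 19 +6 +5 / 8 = 287 / 152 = 1.89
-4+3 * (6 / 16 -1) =-47 / 8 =-5.88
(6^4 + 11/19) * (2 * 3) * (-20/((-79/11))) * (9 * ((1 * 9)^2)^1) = 23705767800/1501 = 15793316.32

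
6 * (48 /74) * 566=81504 /37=2202.81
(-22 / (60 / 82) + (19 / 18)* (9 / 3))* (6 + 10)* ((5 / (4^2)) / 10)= -269 / 20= -13.45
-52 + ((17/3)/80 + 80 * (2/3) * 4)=38737/240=161.40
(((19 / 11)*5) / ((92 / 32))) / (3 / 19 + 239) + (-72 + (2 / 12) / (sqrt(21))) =-10344883 / 143704 + sqrt(21) / 126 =-71.95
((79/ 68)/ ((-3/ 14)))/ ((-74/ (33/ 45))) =6083/ 113220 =0.05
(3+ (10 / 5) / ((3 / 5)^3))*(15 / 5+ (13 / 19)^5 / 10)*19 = 24710561053 / 35186670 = 702.27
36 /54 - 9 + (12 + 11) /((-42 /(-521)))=11633 /42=276.98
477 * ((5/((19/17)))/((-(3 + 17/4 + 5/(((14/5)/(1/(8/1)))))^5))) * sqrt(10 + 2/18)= -0.29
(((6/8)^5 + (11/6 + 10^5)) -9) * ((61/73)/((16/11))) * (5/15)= 206116916423/10764288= 19148.22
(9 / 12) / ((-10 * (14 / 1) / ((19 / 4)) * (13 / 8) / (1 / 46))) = -57 / 167440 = -0.00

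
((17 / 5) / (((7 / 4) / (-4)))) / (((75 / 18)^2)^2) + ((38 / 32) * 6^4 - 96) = 19728163113 / 13671875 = 1442.97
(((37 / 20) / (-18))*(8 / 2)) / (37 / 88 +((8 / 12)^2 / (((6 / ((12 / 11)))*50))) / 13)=-105820 / 108257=-0.98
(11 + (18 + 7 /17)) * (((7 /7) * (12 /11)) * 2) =12000 /187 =64.17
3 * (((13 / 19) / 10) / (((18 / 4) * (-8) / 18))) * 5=-39 / 76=-0.51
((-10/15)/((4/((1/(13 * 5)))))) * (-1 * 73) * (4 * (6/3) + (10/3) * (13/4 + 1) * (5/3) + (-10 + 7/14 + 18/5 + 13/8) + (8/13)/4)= 5.15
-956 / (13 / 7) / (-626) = 0.82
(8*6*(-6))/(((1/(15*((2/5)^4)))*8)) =-13.82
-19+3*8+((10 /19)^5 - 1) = 10004396 /2476099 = 4.04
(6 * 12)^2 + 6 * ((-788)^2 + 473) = 3733686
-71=-71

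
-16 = -16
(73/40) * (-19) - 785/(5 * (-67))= -32.33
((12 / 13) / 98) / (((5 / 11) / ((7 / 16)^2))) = 33 / 8320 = 0.00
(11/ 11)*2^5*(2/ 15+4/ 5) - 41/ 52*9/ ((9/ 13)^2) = 2711/ 180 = 15.06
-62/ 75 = -0.83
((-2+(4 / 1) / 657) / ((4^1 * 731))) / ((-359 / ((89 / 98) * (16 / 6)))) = 116590 / 25345130391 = 0.00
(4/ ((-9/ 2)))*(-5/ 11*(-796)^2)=25344640/ 99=256006.46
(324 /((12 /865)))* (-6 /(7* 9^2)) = -247.14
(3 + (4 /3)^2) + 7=106 /9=11.78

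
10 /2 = 5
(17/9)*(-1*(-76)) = 1292/9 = 143.56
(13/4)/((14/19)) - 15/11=1877/616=3.05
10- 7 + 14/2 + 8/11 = 118/11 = 10.73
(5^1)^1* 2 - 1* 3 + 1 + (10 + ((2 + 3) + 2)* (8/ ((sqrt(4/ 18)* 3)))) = 18 + 28* sqrt(2) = 57.60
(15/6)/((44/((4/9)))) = 5/198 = 0.03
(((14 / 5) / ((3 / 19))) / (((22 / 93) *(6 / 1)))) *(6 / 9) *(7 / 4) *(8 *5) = 57722 / 99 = 583.05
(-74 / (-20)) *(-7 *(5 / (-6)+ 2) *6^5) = -1174824 / 5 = -234964.80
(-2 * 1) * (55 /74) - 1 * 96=-3607 /37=-97.49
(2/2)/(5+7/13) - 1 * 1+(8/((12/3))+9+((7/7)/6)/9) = 2203/216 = 10.20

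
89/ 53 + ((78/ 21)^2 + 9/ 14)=83717/ 5194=16.12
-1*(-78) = 78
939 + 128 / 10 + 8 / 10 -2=4753 / 5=950.60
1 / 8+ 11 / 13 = 101 / 104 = 0.97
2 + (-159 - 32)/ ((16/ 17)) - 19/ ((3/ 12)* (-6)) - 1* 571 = -36445/ 48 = -759.27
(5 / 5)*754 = 754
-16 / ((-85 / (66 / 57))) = 352 / 1615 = 0.22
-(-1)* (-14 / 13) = -14 / 13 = -1.08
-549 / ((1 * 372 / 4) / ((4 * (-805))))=589260 / 31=19008.39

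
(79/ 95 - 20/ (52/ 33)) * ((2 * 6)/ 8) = -21972/ 1235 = -17.79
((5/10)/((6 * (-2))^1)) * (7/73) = -7/1752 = -0.00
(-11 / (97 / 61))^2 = 450241 / 9409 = 47.85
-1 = -1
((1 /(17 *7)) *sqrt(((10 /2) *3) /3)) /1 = sqrt(5) /119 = 0.02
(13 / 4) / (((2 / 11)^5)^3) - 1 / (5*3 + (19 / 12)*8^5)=8454787890130801971643 / 20406992896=414308366412.38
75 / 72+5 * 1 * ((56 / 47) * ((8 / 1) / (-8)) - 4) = -28105 / 1128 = -24.92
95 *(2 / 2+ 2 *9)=1805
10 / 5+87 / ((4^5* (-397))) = 812969 / 406528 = 2.00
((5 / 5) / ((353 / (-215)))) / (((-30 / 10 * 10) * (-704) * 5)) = -43 / 7455360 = -0.00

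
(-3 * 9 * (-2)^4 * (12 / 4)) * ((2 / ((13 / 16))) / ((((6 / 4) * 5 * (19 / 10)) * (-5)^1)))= 55296 / 1235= 44.77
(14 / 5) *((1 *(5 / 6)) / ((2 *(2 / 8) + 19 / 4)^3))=64 / 3969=0.02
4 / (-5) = -4 / 5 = -0.80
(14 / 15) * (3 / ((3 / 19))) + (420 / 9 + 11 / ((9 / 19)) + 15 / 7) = 28276 / 315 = 89.77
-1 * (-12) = 12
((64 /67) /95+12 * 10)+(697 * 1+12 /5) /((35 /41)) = 209254161 /222775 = 939.31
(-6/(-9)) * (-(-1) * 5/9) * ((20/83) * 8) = 1600/2241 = 0.71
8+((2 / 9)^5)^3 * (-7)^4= 1647129135433160 / 205891132094649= 8.00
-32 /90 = -16 /45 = -0.36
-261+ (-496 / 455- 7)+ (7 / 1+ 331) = 68.91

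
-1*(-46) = 46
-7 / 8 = -0.88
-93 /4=-23.25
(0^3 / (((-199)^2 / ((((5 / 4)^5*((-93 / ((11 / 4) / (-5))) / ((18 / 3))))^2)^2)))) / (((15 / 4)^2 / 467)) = 0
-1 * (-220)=220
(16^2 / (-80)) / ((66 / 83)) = -664 / 165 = -4.02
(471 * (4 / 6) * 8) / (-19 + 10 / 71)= -178352 / 1339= -133.20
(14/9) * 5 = 70/9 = 7.78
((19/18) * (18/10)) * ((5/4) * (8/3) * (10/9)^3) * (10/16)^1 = 11875/2187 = 5.43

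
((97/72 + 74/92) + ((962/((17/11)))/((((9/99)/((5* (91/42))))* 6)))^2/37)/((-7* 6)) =-17792785389913/180904752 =-98354.44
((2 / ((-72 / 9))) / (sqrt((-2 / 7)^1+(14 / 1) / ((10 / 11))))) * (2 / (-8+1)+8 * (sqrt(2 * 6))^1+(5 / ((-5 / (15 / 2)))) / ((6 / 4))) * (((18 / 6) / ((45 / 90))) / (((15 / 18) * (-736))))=-333 * sqrt(35) / 592480+9 * sqrt(105) / 5290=0.01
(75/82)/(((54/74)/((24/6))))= 1850/369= 5.01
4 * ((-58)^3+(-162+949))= -777300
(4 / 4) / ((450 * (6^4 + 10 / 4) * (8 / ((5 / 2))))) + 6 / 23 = 11219063 / 43006320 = 0.26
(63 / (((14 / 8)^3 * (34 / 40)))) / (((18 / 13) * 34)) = 4160 / 14161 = 0.29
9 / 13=0.69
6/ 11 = 0.55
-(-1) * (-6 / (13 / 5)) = -2.31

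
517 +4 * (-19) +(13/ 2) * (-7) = 791/ 2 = 395.50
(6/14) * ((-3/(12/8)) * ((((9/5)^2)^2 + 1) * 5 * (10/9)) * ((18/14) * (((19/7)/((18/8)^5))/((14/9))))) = -279621632/131274675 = -2.13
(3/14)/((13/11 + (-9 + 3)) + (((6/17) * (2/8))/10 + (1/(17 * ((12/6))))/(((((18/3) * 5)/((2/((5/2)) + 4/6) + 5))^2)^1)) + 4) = -6682500/25197221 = -0.27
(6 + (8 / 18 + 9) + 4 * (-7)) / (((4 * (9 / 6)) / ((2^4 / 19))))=-904 / 513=-1.76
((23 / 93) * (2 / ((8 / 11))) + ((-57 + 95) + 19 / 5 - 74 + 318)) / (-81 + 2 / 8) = -532853 / 150195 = -3.55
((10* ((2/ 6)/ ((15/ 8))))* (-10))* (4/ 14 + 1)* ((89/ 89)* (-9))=205.71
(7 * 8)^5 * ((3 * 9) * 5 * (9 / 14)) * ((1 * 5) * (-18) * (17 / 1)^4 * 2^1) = -718549295475916800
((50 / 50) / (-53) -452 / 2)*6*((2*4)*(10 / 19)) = -5749920 / 1007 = -5709.95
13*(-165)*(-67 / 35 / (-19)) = -28743 / 133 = -216.11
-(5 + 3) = -8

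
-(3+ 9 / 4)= -21 / 4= -5.25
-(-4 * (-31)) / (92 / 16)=-496 / 23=-21.57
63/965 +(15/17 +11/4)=242639/65620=3.70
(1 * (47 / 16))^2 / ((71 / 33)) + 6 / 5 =473541 / 90880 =5.21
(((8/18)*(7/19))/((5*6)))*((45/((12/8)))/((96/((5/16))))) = 35/65664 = 0.00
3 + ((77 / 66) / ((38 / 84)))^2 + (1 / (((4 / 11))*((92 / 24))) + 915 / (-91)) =473617 / 1511146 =0.31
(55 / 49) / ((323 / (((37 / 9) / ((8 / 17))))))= 2035 / 67032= 0.03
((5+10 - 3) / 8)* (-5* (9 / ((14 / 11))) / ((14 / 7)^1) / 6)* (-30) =7425 / 56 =132.59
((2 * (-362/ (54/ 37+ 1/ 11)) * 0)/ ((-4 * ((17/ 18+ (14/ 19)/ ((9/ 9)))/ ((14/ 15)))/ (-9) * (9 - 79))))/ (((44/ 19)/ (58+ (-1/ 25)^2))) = 0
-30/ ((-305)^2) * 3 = -18/ 18605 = -0.00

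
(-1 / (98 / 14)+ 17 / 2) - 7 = 19 / 14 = 1.36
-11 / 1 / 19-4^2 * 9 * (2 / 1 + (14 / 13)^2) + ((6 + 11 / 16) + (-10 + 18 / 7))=-164109409 / 359632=-456.33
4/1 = 4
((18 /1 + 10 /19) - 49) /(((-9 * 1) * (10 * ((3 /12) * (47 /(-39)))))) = -5018 /4465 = -1.12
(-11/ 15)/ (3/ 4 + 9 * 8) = -44/ 4365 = -0.01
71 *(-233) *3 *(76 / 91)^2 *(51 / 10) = -7309756152 / 41405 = -176542.84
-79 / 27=-2.93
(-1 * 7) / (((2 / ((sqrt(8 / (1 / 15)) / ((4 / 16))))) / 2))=-306.72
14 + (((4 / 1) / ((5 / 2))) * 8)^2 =4446 / 25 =177.84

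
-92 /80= -23 /20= -1.15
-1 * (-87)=87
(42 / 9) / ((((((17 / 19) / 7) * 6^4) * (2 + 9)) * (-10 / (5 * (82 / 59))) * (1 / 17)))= -38171 / 1261656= -0.03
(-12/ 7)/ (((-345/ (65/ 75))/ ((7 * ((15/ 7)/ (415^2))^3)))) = 468/ 8060101892212628125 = 0.00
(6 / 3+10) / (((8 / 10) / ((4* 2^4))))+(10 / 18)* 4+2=8678 / 9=964.22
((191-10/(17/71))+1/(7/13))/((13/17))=17980/91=197.58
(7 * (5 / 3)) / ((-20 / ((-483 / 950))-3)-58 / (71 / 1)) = 400085 / 1218107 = 0.33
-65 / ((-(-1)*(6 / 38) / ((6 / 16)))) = -1235 / 8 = -154.38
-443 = -443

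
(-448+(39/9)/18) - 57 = -27257/54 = -504.76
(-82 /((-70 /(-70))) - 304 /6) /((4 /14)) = -1393 /3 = -464.33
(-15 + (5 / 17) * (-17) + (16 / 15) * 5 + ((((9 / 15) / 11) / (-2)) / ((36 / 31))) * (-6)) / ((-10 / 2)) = 9587 / 3300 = 2.91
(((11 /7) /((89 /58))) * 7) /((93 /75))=15950 /2759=5.78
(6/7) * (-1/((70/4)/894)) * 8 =-85824/245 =-350.30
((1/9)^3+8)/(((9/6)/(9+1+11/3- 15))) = -46664/6561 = -7.11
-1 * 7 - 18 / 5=-53 / 5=-10.60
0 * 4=0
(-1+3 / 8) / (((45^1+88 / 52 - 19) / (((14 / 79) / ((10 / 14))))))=-637 / 113760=-0.01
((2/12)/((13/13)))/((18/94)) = 47/54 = 0.87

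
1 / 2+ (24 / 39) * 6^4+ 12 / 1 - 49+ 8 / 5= 99143 / 130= 762.64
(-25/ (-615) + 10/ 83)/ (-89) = -0.00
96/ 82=48/ 41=1.17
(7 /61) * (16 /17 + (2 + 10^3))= 119350 /1037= 115.09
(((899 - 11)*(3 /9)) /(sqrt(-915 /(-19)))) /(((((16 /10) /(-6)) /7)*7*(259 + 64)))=-74*sqrt(17385) /19703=-0.50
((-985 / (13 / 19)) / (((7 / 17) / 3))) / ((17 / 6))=-336870 / 91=-3701.87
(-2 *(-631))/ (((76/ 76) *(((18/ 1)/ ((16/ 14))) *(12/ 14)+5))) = 2524/ 37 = 68.22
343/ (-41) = -343/ 41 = -8.37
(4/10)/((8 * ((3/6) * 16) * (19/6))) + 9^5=89754483/1520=59049.00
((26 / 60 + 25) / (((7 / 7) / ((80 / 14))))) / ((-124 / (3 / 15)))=-109 / 465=-0.23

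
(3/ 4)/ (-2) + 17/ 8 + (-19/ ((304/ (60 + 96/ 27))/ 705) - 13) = -8435/ 3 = -2811.67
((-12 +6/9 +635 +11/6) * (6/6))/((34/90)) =56295/34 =1655.74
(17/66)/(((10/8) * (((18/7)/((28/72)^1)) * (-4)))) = -833/106920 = -0.01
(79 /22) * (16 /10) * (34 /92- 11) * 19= -1467978 /1265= -1160.46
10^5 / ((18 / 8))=400000 / 9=44444.44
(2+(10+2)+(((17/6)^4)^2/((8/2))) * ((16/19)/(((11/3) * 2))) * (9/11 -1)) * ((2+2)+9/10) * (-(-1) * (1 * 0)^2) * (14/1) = 0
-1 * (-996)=996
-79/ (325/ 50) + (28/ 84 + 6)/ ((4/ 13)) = 1315/ 156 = 8.43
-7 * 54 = -378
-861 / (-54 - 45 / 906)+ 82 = 532836 / 5441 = 97.93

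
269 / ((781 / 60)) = 16140 / 781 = 20.67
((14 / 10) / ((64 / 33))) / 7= 33 / 320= 0.10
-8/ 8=-1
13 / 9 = 1.44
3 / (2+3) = 3 / 5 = 0.60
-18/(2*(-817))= 0.01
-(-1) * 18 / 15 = 6 / 5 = 1.20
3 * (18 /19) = 54 /19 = 2.84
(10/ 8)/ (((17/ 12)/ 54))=810/ 17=47.65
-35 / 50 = -7 / 10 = -0.70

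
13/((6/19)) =247/6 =41.17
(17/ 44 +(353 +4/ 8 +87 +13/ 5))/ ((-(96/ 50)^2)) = -12195875/ 101376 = -120.30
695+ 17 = 712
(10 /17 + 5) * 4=22.35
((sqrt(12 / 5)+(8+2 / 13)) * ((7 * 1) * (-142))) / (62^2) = -26341 / 12493 - 497 * sqrt(15) / 4805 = -2.51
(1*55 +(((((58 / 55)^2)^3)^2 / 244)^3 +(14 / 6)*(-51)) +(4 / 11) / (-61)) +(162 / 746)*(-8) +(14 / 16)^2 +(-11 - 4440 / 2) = -5596323090768154855423112426963917670459985848715452714320132947740970606087 / 2437446727633249264469490805144360141965804242528975009918212890625000000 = -2295.98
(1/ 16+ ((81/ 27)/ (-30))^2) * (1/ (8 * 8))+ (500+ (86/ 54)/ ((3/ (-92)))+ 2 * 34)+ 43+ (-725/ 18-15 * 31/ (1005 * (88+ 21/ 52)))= 333306506670451/ 638666726400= 521.88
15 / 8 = 1.88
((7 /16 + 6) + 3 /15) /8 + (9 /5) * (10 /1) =12051 /640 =18.83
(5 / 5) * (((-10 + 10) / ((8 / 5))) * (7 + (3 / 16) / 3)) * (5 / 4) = 0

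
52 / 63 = 0.83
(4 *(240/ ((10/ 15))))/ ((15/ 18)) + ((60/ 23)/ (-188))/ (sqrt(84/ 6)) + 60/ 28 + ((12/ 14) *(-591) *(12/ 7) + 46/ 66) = 1394552/ 1617 - 15 *sqrt(14)/ 15134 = 862.43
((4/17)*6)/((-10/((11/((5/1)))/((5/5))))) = -132/425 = -0.31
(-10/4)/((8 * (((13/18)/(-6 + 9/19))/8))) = 4725/247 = 19.13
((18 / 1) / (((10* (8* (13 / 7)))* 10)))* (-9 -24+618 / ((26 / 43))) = 405027 / 33800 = 11.98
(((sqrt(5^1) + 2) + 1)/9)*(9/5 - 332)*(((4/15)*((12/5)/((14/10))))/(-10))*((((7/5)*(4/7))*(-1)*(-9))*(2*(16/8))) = 211328*sqrt(5)/4375 + 633984/4375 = 252.92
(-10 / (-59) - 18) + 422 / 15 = 9118 / 885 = 10.30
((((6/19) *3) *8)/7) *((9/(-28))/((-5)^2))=-324/23275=-0.01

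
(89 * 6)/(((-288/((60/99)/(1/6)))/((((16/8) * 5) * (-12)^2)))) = -106800/11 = -9709.09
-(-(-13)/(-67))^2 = -169/4489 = -0.04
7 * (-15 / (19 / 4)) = -420 / 19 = -22.11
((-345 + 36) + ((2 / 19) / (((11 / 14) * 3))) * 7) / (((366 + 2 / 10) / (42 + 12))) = -17419230 / 382679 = -45.52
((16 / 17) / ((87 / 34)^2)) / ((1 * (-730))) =-0.00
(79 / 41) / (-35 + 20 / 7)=-553 / 9225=-0.06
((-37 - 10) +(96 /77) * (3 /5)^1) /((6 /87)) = -516403 /770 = -670.65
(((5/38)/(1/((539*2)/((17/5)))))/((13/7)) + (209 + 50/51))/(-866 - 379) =-2928098/15683265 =-0.19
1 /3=0.33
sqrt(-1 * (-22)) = sqrt(22) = 4.69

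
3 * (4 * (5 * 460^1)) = 27600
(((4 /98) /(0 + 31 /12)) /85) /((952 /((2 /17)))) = 6 /261199645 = 0.00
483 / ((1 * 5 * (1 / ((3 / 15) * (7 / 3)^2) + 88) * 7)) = 3381 / 21785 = 0.16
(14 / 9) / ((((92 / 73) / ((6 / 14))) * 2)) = 73 / 276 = 0.26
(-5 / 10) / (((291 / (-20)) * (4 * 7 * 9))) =5 / 36666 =0.00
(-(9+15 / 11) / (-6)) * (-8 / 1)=-152 / 11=-13.82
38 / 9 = 4.22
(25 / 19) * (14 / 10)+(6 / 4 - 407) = -15339 / 38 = -403.66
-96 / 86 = -48 / 43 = -1.12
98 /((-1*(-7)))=14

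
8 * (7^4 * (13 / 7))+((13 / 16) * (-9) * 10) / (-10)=570869 / 16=35679.31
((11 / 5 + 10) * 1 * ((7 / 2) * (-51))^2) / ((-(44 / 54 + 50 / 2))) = -12347559 / 820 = -15058.00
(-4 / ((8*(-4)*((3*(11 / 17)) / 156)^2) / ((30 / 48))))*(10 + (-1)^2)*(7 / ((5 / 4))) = 31080.64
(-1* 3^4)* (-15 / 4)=1215 / 4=303.75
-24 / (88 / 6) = -18 / 11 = -1.64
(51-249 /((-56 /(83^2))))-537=30145.45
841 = 841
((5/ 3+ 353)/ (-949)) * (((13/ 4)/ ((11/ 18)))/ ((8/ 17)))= -6783/ 1606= -4.22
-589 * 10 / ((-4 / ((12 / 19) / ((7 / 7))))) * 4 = 3720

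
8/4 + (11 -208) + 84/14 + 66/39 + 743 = 7224/13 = 555.69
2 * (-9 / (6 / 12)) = -36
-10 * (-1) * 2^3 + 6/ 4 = 163/ 2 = 81.50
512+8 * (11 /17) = 8792 /17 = 517.18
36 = 36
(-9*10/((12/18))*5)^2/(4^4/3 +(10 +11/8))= 10935000/2321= 4711.33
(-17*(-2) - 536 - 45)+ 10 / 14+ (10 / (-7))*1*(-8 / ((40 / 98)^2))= -16719 / 35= -477.69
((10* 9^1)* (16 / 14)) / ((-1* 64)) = -45 / 28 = -1.61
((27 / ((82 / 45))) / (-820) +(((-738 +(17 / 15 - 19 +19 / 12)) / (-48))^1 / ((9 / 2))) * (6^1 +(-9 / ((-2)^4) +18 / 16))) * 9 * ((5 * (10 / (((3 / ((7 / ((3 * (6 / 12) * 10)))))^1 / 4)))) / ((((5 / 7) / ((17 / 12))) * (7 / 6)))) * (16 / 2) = 63322186585 / 726192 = 87197.58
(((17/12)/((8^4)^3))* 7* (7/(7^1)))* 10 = 595/412316860416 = 0.00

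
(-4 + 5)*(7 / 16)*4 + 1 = 11 / 4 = 2.75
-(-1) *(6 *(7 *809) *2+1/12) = 815473/12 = 67956.08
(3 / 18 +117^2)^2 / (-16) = -6746158225 / 576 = -11712080.25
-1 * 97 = -97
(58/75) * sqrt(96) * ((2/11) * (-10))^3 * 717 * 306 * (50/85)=-5877680.01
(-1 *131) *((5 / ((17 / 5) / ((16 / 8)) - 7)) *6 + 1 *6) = -2358 / 53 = -44.49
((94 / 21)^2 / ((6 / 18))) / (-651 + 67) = -0.10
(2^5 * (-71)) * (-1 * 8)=18176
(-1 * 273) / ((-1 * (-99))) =-91 / 33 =-2.76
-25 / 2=-12.50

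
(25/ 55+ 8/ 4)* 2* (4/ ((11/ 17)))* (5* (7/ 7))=18360/ 121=151.74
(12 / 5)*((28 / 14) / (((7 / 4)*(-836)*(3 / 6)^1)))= -48 / 7315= -0.01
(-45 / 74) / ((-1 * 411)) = 0.00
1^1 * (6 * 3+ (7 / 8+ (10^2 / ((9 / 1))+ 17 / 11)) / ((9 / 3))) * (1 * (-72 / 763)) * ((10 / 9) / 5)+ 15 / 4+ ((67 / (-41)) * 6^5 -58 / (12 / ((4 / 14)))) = -67454224537 / 5309172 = -12705.22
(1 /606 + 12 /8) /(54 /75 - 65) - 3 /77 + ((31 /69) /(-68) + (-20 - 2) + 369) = 6781221356865 /19546307396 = 346.93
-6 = -6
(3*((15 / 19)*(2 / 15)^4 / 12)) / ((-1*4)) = -0.00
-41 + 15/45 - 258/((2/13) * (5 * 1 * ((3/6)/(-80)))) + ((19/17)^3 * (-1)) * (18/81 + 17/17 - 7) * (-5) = 2369279590/44217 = 53583.00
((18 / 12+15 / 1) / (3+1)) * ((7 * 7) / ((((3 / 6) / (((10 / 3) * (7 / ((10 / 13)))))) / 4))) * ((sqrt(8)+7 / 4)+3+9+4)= 98098 * sqrt(2)+3482479 / 4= 1009351.27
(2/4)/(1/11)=11/2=5.50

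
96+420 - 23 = 493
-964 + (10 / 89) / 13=-1115338 / 1157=-963.99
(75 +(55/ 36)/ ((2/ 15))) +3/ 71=86.50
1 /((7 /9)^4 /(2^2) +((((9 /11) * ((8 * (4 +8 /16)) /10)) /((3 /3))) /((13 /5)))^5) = 1569315327100092 /3071802292807151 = 0.51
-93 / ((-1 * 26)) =93 / 26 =3.58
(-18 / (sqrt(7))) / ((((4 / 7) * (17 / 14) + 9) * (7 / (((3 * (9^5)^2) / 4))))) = -94143178827 * sqrt(7) / 950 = -262188882.96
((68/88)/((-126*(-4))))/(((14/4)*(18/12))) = 17/58212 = 0.00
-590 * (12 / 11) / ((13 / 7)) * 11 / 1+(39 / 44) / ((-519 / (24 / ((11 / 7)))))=-3812.33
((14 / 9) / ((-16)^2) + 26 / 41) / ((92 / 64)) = 30239 / 67896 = 0.45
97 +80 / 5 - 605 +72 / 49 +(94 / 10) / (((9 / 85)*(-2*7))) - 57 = -488515 / 882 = -553.87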